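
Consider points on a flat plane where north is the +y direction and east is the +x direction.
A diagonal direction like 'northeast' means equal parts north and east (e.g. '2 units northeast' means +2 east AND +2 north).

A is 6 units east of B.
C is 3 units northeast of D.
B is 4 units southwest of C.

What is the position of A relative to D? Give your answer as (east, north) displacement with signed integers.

Place D at the origin (east=0, north=0).
  C is 3 units northeast of D: delta (east=+3, north=+3); C at (east=3, north=3).
  B is 4 units southwest of C: delta (east=-4, north=-4); B at (east=-1, north=-1).
  A is 6 units east of B: delta (east=+6, north=+0); A at (east=5, north=-1).
Therefore A relative to D: (east=5, north=-1).

Answer: A is at (east=5, north=-1) relative to D.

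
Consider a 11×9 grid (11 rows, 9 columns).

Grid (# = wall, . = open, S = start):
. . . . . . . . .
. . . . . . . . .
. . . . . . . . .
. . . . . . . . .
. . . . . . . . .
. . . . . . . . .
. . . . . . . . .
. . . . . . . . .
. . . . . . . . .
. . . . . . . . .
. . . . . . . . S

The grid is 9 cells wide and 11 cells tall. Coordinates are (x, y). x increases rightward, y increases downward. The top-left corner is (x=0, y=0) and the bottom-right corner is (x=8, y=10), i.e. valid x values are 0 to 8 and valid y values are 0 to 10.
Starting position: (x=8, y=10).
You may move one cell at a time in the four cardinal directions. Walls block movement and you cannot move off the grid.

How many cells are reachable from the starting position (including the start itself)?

Answer: Reachable cells: 99

Derivation:
BFS flood-fill from (x=8, y=10):
  Distance 0: (x=8, y=10)
  Distance 1: (x=8, y=9), (x=7, y=10)
  Distance 2: (x=8, y=8), (x=7, y=9), (x=6, y=10)
  Distance 3: (x=8, y=7), (x=7, y=8), (x=6, y=9), (x=5, y=10)
  Distance 4: (x=8, y=6), (x=7, y=7), (x=6, y=8), (x=5, y=9), (x=4, y=10)
  Distance 5: (x=8, y=5), (x=7, y=6), (x=6, y=7), (x=5, y=8), (x=4, y=9), (x=3, y=10)
  Distance 6: (x=8, y=4), (x=7, y=5), (x=6, y=6), (x=5, y=7), (x=4, y=8), (x=3, y=9), (x=2, y=10)
  Distance 7: (x=8, y=3), (x=7, y=4), (x=6, y=5), (x=5, y=6), (x=4, y=7), (x=3, y=8), (x=2, y=9), (x=1, y=10)
  Distance 8: (x=8, y=2), (x=7, y=3), (x=6, y=4), (x=5, y=5), (x=4, y=6), (x=3, y=7), (x=2, y=8), (x=1, y=9), (x=0, y=10)
  Distance 9: (x=8, y=1), (x=7, y=2), (x=6, y=3), (x=5, y=4), (x=4, y=5), (x=3, y=6), (x=2, y=7), (x=1, y=8), (x=0, y=9)
  Distance 10: (x=8, y=0), (x=7, y=1), (x=6, y=2), (x=5, y=3), (x=4, y=4), (x=3, y=5), (x=2, y=6), (x=1, y=7), (x=0, y=8)
  Distance 11: (x=7, y=0), (x=6, y=1), (x=5, y=2), (x=4, y=3), (x=3, y=4), (x=2, y=5), (x=1, y=6), (x=0, y=7)
  Distance 12: (x=6, y=0), (x=5, y=1), (x=4, y=2), (x=3, y=3), (x=2, y=4), (x=1, y=5), (x=0, y=6)
  Distance 13: (x=5, y=0), (x=4, y=1), (x=3, y=2), (x=2, y=3), (x=1, y=4), (x=0, y=5)
  Distance 14: (x=4, y=0), (x=3, y=1), (x=2, y=2), (x=1, y=3), (x=0, y=4)
  Distance 15: (x=3, y=0), (x=2, y=1), (x=1, y=2), (x=0, y=3)
  Distance 16: (x=2, y=0), (x=1, y=1), (x=0, y=2)
  Distance 17: (x=1, y=0), (x=0, y=1)
  Distance 18: (x=0, y=0)
Total reachable: 99 (grid has 99 open cells total)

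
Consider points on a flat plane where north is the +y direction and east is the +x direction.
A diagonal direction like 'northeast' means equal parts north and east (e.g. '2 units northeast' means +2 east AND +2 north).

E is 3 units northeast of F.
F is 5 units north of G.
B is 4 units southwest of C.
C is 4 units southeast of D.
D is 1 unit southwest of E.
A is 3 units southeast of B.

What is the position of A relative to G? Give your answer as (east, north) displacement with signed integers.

Place G at the origin (east=0, north=0).
  F is 5 units north of G: delta (east=+0, north=+5); F at (east=0, north=5).
  E is 3 units northeast of F: delta (east=+3, north=+3); E at (east=3, north=8).
  D is 1 unit southwest of E: delta (east=-1, north=-1); D at (east=2, north=7).
  C is 4 units southeast of D: delta (east=+4, north=-4); C at (east=6, north=3).
  B is 4 units southwest of C: delta (east=-4, north=-4); B at (east=2, north=-1).
  A is 3 units southeast of B: delta (east=+3, north=-3); A at (east=5, north=-4).
Therefore A relative to G: (east=5, north=-4).

Answer: A is at (east=5, north=-4) relative to G.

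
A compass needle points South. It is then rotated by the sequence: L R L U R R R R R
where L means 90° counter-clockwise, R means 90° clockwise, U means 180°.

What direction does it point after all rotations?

Answer: Final heading: North

Derivation:
Start: South
  L (left (90° counter-clockwise)) -> East
  R (right (90° clockwise)) -> South
  L (left (90° counter-clockwise)) -> East
  U (U-turn (180°)) -> West
  R (right (90° clockwise)) -> North
  R (right (90° clockwise)) -> East
  R (right (90° clockwise)) -> South
  R (right (90° clockwise)) -> West
  R (right (90° clockwise)) -> North
Final: North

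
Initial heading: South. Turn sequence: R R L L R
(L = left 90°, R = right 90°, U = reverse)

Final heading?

Start: South
  R (right (90° clockwise)) -> West
  R (right (90° clockwise)) -> North
  L (left (90° counter-clockwise)) -> West
  L (left (90° counter-clockwise)) -> South
  R (right (90° clockwise)) -> West
Final: West

Answer: Final heading: West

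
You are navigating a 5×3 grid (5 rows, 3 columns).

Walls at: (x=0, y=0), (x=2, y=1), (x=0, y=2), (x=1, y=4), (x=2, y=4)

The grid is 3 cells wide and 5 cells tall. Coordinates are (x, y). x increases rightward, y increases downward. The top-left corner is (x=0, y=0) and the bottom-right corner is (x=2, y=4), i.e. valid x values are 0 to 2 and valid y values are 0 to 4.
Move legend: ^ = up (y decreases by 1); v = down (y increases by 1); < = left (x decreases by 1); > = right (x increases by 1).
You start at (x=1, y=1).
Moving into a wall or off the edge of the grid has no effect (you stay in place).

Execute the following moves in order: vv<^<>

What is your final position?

Answer: Final position: (x=1, y=3)

Derivation:
Start: (x=1, y=1)
  v (down): (x=1, y=1) -> (x=1, y=2)
  v (down): (x=1, y=2) -> (x=1, y=3)
  < (left): (x=1, y=3) -> (x=0, y=3)
  ^ (up): blocked, stay at (x=0, y=3)
  < (left): blocked, stay at (x=0, y=3)
  > (right): (x=0, y=3) -> (x=1, y=3)
Final: (x=1, y=3)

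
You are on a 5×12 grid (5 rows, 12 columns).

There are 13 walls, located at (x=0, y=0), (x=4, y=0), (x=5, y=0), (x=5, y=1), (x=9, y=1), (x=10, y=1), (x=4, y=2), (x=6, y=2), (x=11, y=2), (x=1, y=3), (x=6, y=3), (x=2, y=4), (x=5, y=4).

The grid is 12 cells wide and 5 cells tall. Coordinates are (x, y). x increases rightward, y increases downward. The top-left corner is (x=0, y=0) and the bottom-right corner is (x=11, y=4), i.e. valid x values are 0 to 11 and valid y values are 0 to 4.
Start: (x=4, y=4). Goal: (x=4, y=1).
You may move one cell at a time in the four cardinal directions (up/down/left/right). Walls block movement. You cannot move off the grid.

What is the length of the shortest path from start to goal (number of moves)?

Answer: Shortest path length: 5

Derivation:
BFS from (x=4, y=4) until reaching (x=4, y=1):
  Distance 0: (x=4, y=4)
  Distance 1: (x=4, y=3), (x=3, y=4)
  Distance 2: (x=3, y=3), (x=5, y=3)
  Distance 3: (x=3, y=2), (x=5, y=2), (x=2, y=3)
  Distance 4: (x=3, y=1), (x=2, y=2)
  Distance 5: (x=3, y=0), (x=2, y=1), (x=4, y=1), (x=1, y=2)  <- goal reached here
One shortest path (5 moves): (x=4, y=4) -> (x=3, y=4) -> (x=3, y=3) -> (x=3, y=2) -> (x=3, y=1) -> (x=4, y=1)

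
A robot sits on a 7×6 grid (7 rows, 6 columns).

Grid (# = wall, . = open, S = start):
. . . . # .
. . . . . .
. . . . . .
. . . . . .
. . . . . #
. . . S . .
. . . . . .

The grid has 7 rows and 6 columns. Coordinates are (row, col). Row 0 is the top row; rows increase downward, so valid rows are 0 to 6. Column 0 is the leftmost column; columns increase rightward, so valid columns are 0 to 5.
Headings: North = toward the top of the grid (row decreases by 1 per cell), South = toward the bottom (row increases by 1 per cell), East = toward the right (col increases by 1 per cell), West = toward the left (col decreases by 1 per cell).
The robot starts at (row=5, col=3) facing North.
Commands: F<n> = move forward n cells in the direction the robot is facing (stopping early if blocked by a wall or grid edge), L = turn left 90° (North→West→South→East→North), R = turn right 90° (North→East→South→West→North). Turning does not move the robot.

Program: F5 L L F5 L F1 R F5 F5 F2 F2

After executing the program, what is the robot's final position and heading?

Answer: Final position: (row=6, col=4), facing South

Derivation:
Start: (row=5, col=3), facing North
  F5: move forward 5, now at (row=0, col=3)
  L: turn left, now facing West
  L: turn left, now facing South
  F5: move forward 5, now at (row=5, col=3)
  L: turn left, now facing East
  F1: move forward 1, now at (row=5, col=4)
  R: turn right, now facing South
  F5: move forward 1/5 (blocked), now at (row=6, col=4)
  F5: move forward 0/5 (blocked), now at (row=6, col=4)
  F2: move forward 0/2 (blocked), now at (row=6, col=4)
  F2: move forward 0/2 (blocked), now at (row=6, col=4)
Final: (row=6, col=4), facing South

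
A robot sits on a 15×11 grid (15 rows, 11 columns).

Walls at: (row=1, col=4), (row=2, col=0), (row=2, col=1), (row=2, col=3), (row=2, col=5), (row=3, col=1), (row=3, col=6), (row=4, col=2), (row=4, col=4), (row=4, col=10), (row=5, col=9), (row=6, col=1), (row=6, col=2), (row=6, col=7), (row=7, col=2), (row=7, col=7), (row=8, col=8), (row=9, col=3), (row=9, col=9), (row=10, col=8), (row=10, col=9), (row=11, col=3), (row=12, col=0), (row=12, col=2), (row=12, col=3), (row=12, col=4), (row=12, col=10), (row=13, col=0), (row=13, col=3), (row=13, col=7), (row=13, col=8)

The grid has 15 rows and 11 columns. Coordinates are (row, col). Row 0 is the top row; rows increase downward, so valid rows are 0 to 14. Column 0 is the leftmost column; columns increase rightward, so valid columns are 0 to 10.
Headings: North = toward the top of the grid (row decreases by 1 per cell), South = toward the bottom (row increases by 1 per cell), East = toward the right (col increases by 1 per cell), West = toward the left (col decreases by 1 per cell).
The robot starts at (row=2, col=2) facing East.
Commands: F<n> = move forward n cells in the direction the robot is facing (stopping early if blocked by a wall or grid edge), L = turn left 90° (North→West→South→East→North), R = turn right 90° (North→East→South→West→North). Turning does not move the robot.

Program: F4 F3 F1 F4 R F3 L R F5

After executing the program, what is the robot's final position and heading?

Start: (row=2, col=2), facing East
  F4: move forward 0/4 (blocked), now at (row=2, col=2)
  F3: move forward 0/3 (blocked), now at (row=2, col=2)
  F1: move forward 0/1 (blocked), now at (row=2, col=2)
  F4: move forward 0/4 (blocked), now at (row=2, col=2)
  R: turn right, now facing South
  F3: move forward 1/3 (blocked), now at (row=3, col=2)
  L: turn left, now facing East
  R: turn right, now facing South
  F5: move forward 0/5 (blocked), now at (row=3, col=2)
Final: (row=3, col=2), facing South

Answer: Final position: (row=3, col=2), facing South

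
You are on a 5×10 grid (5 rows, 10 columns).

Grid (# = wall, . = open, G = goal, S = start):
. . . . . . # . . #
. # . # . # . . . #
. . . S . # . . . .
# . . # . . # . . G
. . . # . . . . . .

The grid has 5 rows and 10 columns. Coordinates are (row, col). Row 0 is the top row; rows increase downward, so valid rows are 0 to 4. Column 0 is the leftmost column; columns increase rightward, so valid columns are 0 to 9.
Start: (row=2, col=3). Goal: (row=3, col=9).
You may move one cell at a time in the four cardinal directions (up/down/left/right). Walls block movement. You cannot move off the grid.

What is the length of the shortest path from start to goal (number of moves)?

BFS from (row=2, col=3) until reaching (row=3, col=9):
  Distance 0: (row=2, col=3)
  Distance 1: (row=2, col=2), (row=2, col=4)
  Distance 2: (row=1, col=2), (row=1, col=4), (row=2, col=1), (row=3, col=2), (row=3, col=4)
  Distance 3: (row=0, col=2), (row=0, col=4), (row=2, col=0), (row=3, col=1), (row=3, col=5), (row=4, col=2), (row=4, col=4)
  Distance 4: (row=0, col=1), (row=0, col=3), (row=0, col=5), (row=1, col=0), (row=4, col=1), (row=4, col=5)
  Distance 5: (row=0, col=0), (row=4, col=0), (row=4, col=6)
  Distance 6: (row=4, col=7)
  Distance 7: (row=3, col=7), (row=4, col=8)
  Distance 8: (row=2, col=7), (row=3, col=8), (row=4, col=9)
  Distance 9: (row=1, col=7), (row=2, col=6), (row=2, col=8), (row=3, col=9)  <- goal reached here
One shortest path (9 moves): (row=2, col=3) -> (row=2, col=4) -> (row=3, col=4) -> (row=3, col=5) -> (row=4, col=5) -> (row=4, col=6) -> (row=4, col=7) -> (row=4, col=8) -> (row=4, col=9) -> (row=3, col=9)

Answer: Shortest path length: 9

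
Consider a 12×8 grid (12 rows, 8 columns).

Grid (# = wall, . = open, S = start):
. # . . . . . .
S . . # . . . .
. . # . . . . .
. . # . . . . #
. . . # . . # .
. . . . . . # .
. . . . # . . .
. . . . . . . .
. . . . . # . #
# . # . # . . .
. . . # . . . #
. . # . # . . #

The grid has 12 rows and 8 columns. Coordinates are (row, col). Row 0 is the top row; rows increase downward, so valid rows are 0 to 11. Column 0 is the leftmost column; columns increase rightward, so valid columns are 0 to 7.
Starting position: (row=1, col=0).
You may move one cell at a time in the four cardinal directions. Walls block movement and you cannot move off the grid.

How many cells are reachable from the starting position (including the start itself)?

Answer: Reachable cells: 76

Derivation:
BFS flood-fill from (row=1, col=0):
  Distance 0: (row=1, col=0)
  Distance 1: (row=0, col=0), (row=1, col=1), (row=2, col=0)
  Distance 2: (row=1, col=2), (row=2, col=1), (row=3, col=0)
  Distance 3: (row=0, col=2), (row=3, col=1), (row=4, col=0)
  Distance 4: (row=0, col=3), (row=4, col=1), (row=5, col=0)
  Distance 5: (row=0, col=4), (row=4, col=2), (row=5, col=1), (row=6, col=0)
  Distance 6: (row=0, col=5), (row=1, col=4), (row=5, col=2), (row=6, col=1), (row=7, col=0)
  Distance 7: (row=0, col=6), (row=1, col=5), (row=2, col=4), (row=5, col=3), (row=6, col=2), (row=7, col=1), (row=8, col=0)
  Distance 8: (row=0, col=7), (row=1, col=6), (row=2, col=3), (row=2, col=5), (row=3, col=4), (row=5, col=4), (row=6, col=3), (row=7, col=2), (row=8, col=1)
  Distance 9: (row=1, col=7), (row=2, col=6), (row=3, col=3), (row=3, col=5), (row=4, col=4), (row=5, col=5), (row=7, col=3), (row=8, col=2), (row=9, col=1)
  Distance 10: (row=2, col=7), (row=3, col=6), (row=4, col=5), (row=6, col=5), (row=7, col=4), (row=8, col=3), (row=10, col=1)
  Distance 11: (row=6, col=6), (row=7, col=5), (row=8, col=4), (row=9, col=3), (row=10, col=0), (row=10, col=2), (row=11, col=1)
  Distance 12: (row=6, col=7), (row=7, col=6), (row=11, col=0)
  Distance 13: (row=5, col=7), (row=7, col=7), (row=8, col=6)
  Distance 14: (row=4, col=7), (row=9, col=6)
  Distance 15: (row=9, col=5), (row=9, col=7), (row=10, col=6)
  Distance 16: (row=10, col=5), (row=11, col=6)
  Distance 17: (row=10, col=4), (row=11, col=5)
Total reachable: 76 (grid has 77 open cells total)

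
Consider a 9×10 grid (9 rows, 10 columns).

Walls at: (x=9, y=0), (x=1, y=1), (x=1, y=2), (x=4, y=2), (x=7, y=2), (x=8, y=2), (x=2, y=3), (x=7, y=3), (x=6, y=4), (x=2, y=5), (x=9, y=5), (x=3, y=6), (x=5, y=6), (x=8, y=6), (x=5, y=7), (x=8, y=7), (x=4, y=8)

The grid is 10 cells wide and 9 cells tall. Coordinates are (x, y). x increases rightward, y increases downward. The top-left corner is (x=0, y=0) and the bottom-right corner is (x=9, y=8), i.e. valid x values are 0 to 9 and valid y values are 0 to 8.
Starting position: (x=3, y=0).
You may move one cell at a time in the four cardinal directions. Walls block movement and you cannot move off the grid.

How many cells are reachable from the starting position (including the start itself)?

Answer: Reachable cells: 73

Derivation:
BFS flood-fill from (x=3, y=0):
  Distance 0: (x=3, y=0)
  Distance 1: (x=2, y=0), (x=4, y=0), (x=3, y=1)
  Distance 2: (x=1, y=0), (x=5, y=0), (x=2, y=1), (x=4, y=1), (x=3, y=2)
  Distance 3: (x=0, y=0), (x=6, y=0), (x=5, y=1), (x=2, y=2), (x=3, y=3)
  Distance 4: (x=7, y=0), (x=0, y=1), (x=6, y=1), (x=5, y=2), (x=4, y=3), (x=3, y=4)
  Distance 5: (x=8, y=0), (x=7, y=1), (x=0, y=2), (x=6, y=2), (x=5, y=3), (x=2, y=4), (x=4, y=4), (x=3, y=5)
  Distance 6: (x=8, y=1), (x=0, y=3), (x=6, y=3), (x=1, y=4), (x=5, y=4), (x=4, y=5)
  Distance 7: (x=9, y=1), (x=1, y=3), (x=0, y=4), (x=1, y=5), (x=5, y=5), (x=4, y=6)
  Distance 8: (x=9, y=2), (x=0, y=5), (x=6, y=5), (x=1, y=6), (x=4, y=7)
  Distance 9: (x=9, y=3), (x=7, y=5), (x=0, y=6), (x=2, y=6), (x=6, y=6), (x=1, y=7), (x=3, y=7)
  Distance 10: (x=8, y=3), (x=7, y=4), (x=9, y=4), (x=8, y=5), (x=7, y=6), (x=0, y=7), (x=2, y=7), (x=6, y=7), (x=1, y=8), (x=3, y=8)
  Distance 11: (x=8, y=4), (x=7, y=7), (x=0, y=8), (x=2, y=8), (x=6, y=8)
  Distance 12: (x=5, y=8), (x=7, y=8)
  Distance 13: (x=8, y=8)
  Distance 14: (x=9, y=8)
  Distance 15: (x=9, y=7)
  Distance 16: (x=9, y=6)
Total reachable: 73 (grid has 73 open cells total)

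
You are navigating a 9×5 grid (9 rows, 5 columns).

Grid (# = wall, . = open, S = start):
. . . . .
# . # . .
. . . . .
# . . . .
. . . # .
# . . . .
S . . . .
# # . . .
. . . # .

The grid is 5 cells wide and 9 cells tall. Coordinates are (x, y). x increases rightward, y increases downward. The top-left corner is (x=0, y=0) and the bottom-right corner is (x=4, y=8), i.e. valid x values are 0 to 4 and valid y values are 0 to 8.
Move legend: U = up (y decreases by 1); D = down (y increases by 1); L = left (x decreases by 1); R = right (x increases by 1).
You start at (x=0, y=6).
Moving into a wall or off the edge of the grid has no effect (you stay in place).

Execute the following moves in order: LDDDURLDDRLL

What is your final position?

Answer: Final position: (x=0, y=6)

Derivation:
Start: (x=0, y=6)
  L (left): blocked, stay at (x=0, y=6)
  [×3]D (down): blocked, stay at (x=0, y=6)
  U (up): blocked, stay at (x=0, y=6)
  R (right): (x=0, y=6) -> (x=1, y=6)
  L (left): (x=1, y=6) -> (x=0, y=6)
  D (down): blocked, stay at (x=0, y=6)
  D (down): blocked, stay at (x=0, y=6)
  R (right): (x=0, y=6) -> (x=1, y=6)
  L (left): (x=1, y=6) -> (x=0, y=6)
  L (left): blocked, stay at (x=0, y=6)
Final: (x=0, y=6)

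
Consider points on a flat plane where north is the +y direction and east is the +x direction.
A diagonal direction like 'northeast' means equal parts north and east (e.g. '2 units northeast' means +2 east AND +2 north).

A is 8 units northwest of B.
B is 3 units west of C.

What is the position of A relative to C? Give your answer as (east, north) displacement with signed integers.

Place C at the origin (east=0, north=0).
  B is 3 units west of C: delta (east=-3, north=+0); B at (east=-3, north=0).
  A is 8 units northwest of B: delta (east=-8, north=+8); A at (east=-11, north=8).
Therefore A relative to C: (east=-11, north=8).

Answer: A is at (east=-11, north=8) relative to C.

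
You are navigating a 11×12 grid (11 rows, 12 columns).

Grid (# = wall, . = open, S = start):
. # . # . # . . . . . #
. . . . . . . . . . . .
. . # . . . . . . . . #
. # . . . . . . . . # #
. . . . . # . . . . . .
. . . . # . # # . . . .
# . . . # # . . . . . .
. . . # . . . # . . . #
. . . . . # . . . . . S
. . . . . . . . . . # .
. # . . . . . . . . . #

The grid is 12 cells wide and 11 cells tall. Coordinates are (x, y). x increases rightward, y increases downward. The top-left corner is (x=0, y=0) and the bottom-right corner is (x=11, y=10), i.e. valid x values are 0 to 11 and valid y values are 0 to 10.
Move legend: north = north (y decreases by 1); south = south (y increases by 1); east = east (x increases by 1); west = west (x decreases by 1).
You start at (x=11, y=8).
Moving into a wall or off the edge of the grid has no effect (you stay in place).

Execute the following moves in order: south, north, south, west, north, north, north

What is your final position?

Start: (x=11, y=8)
  south (south): (x=11, y=8) -> (x=11, y=9)
  north (north): (x=11, y=9) -> (x=11, y=8)
  south (south): (x=11, y=8) -> (x=11, y=9)
  west (west): blocked, stay at (x=11, y=9)
  north (north): (x=11, y=9) -> (x=11, y=8)
  north (north): blocked, stay at (x=11, y=8)
  north (north): blocked, stay at (x=11, y=8)
Final: (x=11, y=8)

Answer: Final position: (x=11, y=8)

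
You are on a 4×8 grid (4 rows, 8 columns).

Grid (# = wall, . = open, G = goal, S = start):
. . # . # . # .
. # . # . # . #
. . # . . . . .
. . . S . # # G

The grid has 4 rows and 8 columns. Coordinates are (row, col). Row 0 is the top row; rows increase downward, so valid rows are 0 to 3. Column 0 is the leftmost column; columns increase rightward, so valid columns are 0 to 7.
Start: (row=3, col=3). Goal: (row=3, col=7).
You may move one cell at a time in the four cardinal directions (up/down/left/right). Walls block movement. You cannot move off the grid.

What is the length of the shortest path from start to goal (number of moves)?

Answer: Shortest path length: 6

Derivation:
BFS from (row=3, col=3) until reaching (row=3, col=7):
  Distance 0: (row=3, col=3)
  Distance 1: (row=2, col=3), (row=3, col=2), (row=3, col=4)
  Distance 2: (row=2, col=4), (row=3, col=1)
  Distance 3: (row=1, col=4), (row=2, col=1), (row=2, col=5), (row=3, col=0)
  Distance 4: (row=2, col=0), (row=2, col=6)
  Distance 5: (row=1, col=0), (row=1, col=6), (row=2, col=7)
  Distance 6: (row=0, col=0), (row=3, col=7)  <- goal reached here
One shortest path (6 moves): (row=3, col=3) -> (row=3, col=4) -> (row=2, col=4) -> (row=2, col=5) -> (row=2, col=6) -> (row=2, col=7) -> (row=3, col=7)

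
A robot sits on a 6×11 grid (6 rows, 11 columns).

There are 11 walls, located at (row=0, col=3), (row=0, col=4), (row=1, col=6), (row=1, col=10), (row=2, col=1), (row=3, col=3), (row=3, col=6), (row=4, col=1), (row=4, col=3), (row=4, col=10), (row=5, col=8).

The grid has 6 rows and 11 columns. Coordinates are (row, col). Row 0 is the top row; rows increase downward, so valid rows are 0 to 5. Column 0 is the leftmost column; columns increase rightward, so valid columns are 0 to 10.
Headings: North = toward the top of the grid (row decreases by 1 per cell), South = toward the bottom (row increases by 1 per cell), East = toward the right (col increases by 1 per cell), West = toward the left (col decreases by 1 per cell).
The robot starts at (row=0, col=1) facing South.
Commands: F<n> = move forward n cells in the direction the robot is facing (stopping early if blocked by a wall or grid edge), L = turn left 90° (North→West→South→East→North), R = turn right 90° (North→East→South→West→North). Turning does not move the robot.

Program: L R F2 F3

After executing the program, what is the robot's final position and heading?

Answer: Final position: (row=1, col=1), facing South

Derivation:
Start: (row=0, col=1), facing South
  L: turn left, now facing East
  R: turn right, now facing South
  F2: move forward 1/2 (blocked), now at (row=1, col=1)
  F3: move forward 0/3 (blocked), now at (row=1, col=1)
Final: (row=1, col=1), facing South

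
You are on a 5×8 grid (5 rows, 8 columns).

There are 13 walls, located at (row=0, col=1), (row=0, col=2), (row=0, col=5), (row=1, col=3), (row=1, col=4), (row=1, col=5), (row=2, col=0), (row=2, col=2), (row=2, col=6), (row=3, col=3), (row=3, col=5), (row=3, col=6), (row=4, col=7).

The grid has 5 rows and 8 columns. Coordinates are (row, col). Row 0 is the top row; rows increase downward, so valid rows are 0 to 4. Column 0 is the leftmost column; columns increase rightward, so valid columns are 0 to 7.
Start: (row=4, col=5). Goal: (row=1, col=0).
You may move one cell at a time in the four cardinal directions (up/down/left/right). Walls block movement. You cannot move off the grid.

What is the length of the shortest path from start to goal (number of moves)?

BFS from (row=4, col=5) until reaching (row=1, col=0):
  Distance 0: (row=4, col=5)
  Distance 1: (row=4, col=4), (row=4, col=6)
  Distance 2: (row=3, col=4), (row=4, col=3)
  Distance 3: (row=2, col=4), (row=4, col=2)
  Distance 4: (row=2, col=3), (row=2, col=5), (row=3, col=2), (row=4, col=1)
  Distance 5: (row=3, col=1), (row=4, col=0)
  Distance 6: (row=2, col=1), (row=3, col=0)
  Distance 7: (row=1, col=1)
  Distance 8: (row=1, col=0), (row=1, col=2)  <- goal reached here
One shortest path (8 moves): (row=4, col=5) -> (row=4, col=4) -> (row=4, col=3) -> (row=4, col=2) -> (row=4, col=1) -> (row=3, col=1) -> (row=2, col=1) -> (row=1, col=1) -> (row=1, col=0)

Answer: Shortest path length: 8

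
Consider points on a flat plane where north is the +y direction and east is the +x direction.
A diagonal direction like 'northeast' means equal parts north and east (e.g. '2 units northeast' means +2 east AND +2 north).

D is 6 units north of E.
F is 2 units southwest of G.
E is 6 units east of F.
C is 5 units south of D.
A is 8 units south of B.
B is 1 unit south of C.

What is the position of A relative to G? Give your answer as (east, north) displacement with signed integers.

Place G at the origin (east=0, north=0).
  F is 2 units southwest of G: delta (east=-2, north=-2); F at (east=-2, north=-2).
  E is 6 units east of F: delta (east=+6, north=+0); E at (east=4, north=-2).
  D is 6 units north of E: delta (east=+0, north=+6); D at (east=4, north=4).
  C is 5 units south of D: delta (east=+0, north=-5); C at (east=4, north=-1).
  B is 1 unit south of C: delta (east=+0, north=-1); B at (east=4, north=-2).
  A is 8 units south of B: delta (east=+0, north=-8); A at (east=4, north=-10).
Therefore A relative to G: (east=4, north=-10).

Answer: A is at (east=4, north=-10) relative to G.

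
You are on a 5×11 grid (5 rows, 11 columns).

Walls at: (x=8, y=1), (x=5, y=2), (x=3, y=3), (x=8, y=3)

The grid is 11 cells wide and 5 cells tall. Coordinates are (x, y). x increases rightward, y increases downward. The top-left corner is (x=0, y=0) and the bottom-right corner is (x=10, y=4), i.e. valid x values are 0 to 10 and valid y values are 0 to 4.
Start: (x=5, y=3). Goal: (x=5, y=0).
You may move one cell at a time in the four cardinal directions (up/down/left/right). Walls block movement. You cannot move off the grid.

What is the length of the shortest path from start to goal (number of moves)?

Answer: Shortest path length: 5

Derivation:
BFS from (x=5, y=3) until reaching (x=5, y=0):
  Distance 0: (x=5, y=3)
  Distance 1: (x=4, y=3), (x=6, y=3), (x=5, y=4)
  Distance 2: (x=4, y=2), (x=6, y=2), (x=7, y=3), (x=4, y=4), (x=6, y=4)
  Distance 3: (x=4, y=1), (x=6, y=1), (x=3, y=2), (x=7, y=2), (x=3, y=4), (x=7, y=4)
  Distance 4: (x=4, y=0), (x=6, y=0), (x=3, y=1), (x=5, y=1), (x=7, y=1), (x=2, y=2), (x=8, y=2), (x=2, y=4), (x=8, y=4)
  Distance 5: (x=3, y=0), (x=5, y=0), (x=7, y=0), (x=2, y=1), (x=1, y=2), (x=9, y=2), (x=2, y=3), (x=1, y=4), (x=9, y=4)  <- goal reached here
One shortest path (5 moves): (x=5, y=3) -> (x=6, y=3) -> (x=6, y=2) -> (x=6, y=1) -> (x=5, y=1) -> (x=5, y=0)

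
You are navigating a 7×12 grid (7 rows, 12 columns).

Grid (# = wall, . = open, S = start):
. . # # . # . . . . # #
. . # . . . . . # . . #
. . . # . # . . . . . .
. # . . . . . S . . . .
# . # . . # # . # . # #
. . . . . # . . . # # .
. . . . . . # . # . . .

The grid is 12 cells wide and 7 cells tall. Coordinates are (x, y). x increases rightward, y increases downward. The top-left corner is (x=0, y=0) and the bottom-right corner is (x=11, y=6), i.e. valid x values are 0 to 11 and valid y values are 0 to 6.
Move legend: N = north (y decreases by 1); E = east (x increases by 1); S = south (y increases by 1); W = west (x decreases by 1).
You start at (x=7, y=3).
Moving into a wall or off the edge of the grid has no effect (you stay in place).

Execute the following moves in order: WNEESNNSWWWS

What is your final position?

Answer: Final position: (x=5, y=3)

Derivation:
Start: (x=7, y=3)
  W (west): (x=7, y=3) -> (x=6, y=3)
  N (north): (x=6, y=3) -> (x=6, y=2)
  E (east): (x=6, y=2) -> (x=7, y=2)
  E (east): (x=7, y=2) -> (x=8, y=2)
  S (south): (x=8, y=2) -> (x=8, y=3)
  N (north): (x=8, y=3) -> (x=8, y=2)
  N (north): blocked, stay at (x=8, y=2)
  S (south): (x=8, y=2) -> (x=8, y=3)
  W (west): (x=8, y=3) -> (x=7, y=3)
  W (west): (x=7, y=3) -> (x=6, y=3)
  W (west): (x=6, y=3) -> (x=5, y=3)
  S (south): blocked, stay at (x=5, y=3)
Final: (x=5, y=3)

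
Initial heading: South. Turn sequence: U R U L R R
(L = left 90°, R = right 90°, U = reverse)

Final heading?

Answer: Final heading: North

Derivation:
Start: South
  U (U-turn (180°)) -> North
  R (right (90° clockwise)) -> East
  U (U-turn (180°)) -> West
  L (left (90° counter-clockwise)) -> South
  R (right (90° clockwise)) -> West
  R (right (90° clockwise)) -> North
Final: North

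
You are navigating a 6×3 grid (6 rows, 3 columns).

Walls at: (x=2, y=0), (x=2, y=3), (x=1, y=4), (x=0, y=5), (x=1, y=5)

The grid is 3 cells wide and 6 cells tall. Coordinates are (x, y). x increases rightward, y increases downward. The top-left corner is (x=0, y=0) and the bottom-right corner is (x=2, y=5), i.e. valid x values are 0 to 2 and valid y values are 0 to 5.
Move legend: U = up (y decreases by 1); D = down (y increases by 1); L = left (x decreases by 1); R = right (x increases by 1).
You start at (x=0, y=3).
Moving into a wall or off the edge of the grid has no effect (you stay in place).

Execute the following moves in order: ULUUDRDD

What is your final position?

Start: (x=0, y=3)
  U (up): (x=0, y=3) -> (x=0, y=2)
  L (left): blocked, stay at (x=0, y=2)
  U (up): (x=0, y=2) -> (x=0, y=1)
  U (up): (x=0, y=1) -> (x=0, y=0)
  D (down): (x=0, y=0) -> (x=0, y=1)
  R (right): (x=0, y=1) -> (x=1, y=1)
  D (down): (x=1, y=1) -> (x=1, y=2)
  D (down): (x=1, y=2) -> (x=1, y=3)
Final: (x=1, y=3)

Answer: Final position: (x=1, y=3)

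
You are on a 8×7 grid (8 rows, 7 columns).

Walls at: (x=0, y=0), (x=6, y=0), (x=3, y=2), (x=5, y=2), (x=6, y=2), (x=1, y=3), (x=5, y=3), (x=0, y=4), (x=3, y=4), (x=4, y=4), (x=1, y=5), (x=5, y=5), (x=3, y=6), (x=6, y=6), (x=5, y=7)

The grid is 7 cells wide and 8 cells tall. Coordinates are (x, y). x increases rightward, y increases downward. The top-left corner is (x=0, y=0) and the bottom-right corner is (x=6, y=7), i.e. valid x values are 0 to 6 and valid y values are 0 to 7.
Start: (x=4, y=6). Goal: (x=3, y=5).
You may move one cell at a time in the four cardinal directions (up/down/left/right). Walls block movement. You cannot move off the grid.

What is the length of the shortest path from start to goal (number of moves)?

BFS from (x=4, y=6) until reaching (x=3, y=5):
  Distance 0: (x=4, y=6)
  Distance 1: (x=4, y=5), (x=5, y=6), (x=4, y=7)
  Distance 2: (x=3, y=5), (x=3, y=7)  <- goal reached here
One shortest path (2 moves): (x=4, y=6) -> (x=4, y=5) -> (x=3, y=5)

Answer: Shortest path length: 2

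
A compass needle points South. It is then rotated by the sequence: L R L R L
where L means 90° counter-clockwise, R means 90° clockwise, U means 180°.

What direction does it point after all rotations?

Start: South
  L (left (90° counter-clockwise)) -> East
  R (right (90° clockwise)) -> South
  L (left (90° counter-clockwise)) -> East
  R (right (90° clockwise)) -> South
  L (left (90° counter-clockwise)) -> East
Final: East

Answer: Final heading: East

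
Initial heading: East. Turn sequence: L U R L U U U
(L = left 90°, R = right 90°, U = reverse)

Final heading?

Start: East
  L (left (90° counter-clockwise)) -> North
  U (U-turn (180°)) -> South
  R (right (90° clockwise)) -> West
  L (left (90° counter-clockwise)) -> South
  U (U-turn (180°)) -> North
  U (U-turn (180°)) -> South
  U (U-turn (180°)) -> North
Final: North

Answer: Final heading: North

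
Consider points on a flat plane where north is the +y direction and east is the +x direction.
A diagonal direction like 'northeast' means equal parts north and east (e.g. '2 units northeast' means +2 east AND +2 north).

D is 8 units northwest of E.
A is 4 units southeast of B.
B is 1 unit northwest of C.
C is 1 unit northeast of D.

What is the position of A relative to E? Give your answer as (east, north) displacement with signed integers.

Answer: A is at (east=-4, north=6) relative to E.

Derivation:
Place E at the origin (east=0, north=0).
  D is 8 units northwest of E: delta (east=-8, north=+8); D at (east=-8, north=8).
  C is 1 unit northeast of D: delta (east=+1, north=+1); C at (east=-7, north=9).
  B is 1 unit northwest of C: delta (east=-1, north=+1); B at (east=-8, north=10).
  A is 4 units southeast of B: delta (east=+4, north=-4); A at (east=-4, north=6).
Therefore A relative to E: (east=-4, north=6).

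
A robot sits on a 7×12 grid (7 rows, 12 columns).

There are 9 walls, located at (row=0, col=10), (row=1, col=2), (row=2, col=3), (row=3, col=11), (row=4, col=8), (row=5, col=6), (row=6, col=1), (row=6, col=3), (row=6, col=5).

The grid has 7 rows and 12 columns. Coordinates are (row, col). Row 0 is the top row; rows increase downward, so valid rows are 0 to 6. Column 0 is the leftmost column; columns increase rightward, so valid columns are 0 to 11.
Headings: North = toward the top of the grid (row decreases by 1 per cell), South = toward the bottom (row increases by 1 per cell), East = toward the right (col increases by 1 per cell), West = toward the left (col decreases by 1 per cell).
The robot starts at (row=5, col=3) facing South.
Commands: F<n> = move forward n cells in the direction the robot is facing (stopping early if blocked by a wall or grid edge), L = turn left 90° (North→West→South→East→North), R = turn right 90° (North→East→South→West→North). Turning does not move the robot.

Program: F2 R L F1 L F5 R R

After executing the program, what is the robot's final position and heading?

Answer: Final position: (row=5, col=5), facing West

Derivation:
Start: (row=5, col=3), facing South
  F2: move forward 0/2 (blocked), now at (row=5, col=3)
  R: turn right, now facing West
  L: turn left, now facing South
  F1: move forward 0/1 (blocked), now at (row=5, col=3)
  L: turn left, now facing East
  F5: move forward 2/5 (blocked), now at (row=5, col=5)
  R: turn right, now facing South
  R: turn right, now facing West
Final: (row=5, col=5), facing West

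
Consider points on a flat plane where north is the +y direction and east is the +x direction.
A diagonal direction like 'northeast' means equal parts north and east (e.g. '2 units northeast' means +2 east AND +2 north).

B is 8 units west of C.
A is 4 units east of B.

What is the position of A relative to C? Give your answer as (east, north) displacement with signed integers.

Answer: A is at (east=-4, north=0) relative to C.

Derivation:
Place C at the origin (east=0, north=0).
  B is 8 units west of C: delta (east=-8, north=+0); B at (east=-8, north=0).
  A is 4 units east of B: delta (east=+4, north=+0); A at (east=-4, north=0).
Therefore A relative to C: (east=-4, north=0).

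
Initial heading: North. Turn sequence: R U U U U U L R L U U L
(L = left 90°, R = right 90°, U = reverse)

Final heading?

Answer: Final heading: East

Derivation:
Start: North
  R (right (90° clockwise)) -> East
  U (U-turn (180°)) -> West
  U (U-turn (180°)) -> East
  U (U-turn (180°)) -> West
  U (U-turn (180°)) -> East
  U (U-turn (180°)) -> West
  L (left (90° counter-clockwise)) -> South
  R (right (90° clockwise)) -> West
  L (left (90° counter-clockwise)) -> South
  U (U-turn (180°)) -> North
  U (U-turn (180°)) -> South
  L (left (90° counter-clockwise)) -> East
Final: East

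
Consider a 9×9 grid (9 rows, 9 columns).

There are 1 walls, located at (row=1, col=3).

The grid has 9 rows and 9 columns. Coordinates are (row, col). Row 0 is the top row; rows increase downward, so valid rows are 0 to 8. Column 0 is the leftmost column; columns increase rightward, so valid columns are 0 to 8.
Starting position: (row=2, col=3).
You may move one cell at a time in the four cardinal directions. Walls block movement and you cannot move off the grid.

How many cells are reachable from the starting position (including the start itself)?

Answer: Reachable cells: 80

Derivation:
BFS flood-fill from (row=2, col=3):
  Distance 0: (row=2, col=3)
  Distance 1: (row=2, col=2), (row=2, col=4), (row=3, col=3)
  Distance 2: (row=1, col=2), (row=1, col=4), (row=2, col=1), (row=2, col=5), (row=3, col=2), (row=3, col=4), (row=4, col=3)
  Distance 3: (row=0, col=2), (row=0, col=4), (row=1, col=1), (row=1, col=5), (row=2, col=0), (row=2, col=6), (row=3, col=1), (row=3, col=5), (row=4, col=2), (row=4, col=4), (row=5, col=3)
  Distance 4: (row=0, col=1), (row=0, col=3), (row=0, col=5), (row=1, col=0), (row=1, col=6), (row=2, col=7), (row=3, col=0), (row=3, col=6), (row=4, col=1), (row=4, col=5), (row=5, col=2), (row=5, col=4), (row=6, col=3)
  Distance 5: (row=0, col=0), (row=0, col=6), (row=1, col=7), (row=2, col=8), (row=3, col=7), (row=4, col=0), (row=4, col=6), (row=5, col=1), (row=5, col=5), (row=6, col=2), (row=6, col=4), (row=7, col=3)
  Distance 6: (row=0, col=7), (row=1, col=8), (row=3, col=8), (row=4, col=7), (row=5, col=0), (row=5, col=6), (row=6, col=1), (row=6, col=5), (row=7, col=2), (row=7, col=4), (row=8, col=3)
  Distance 7: (row=0, col=8), (row=4, col=8), (row=5, col=7), (row=6, col=0), (row=6, col=6), (row=7, col=1), (row=7, col=5), (row=8, col=2), (row=8, col=4)
  Distance 8: (row=5, col=8), (row=6, col=7), (row=7, col=0), (row=7, col=6), (row=8, col=1), (row=8, col=5)
  Distance 9: (row=6, col=8), (row=7, col=7), (row=8, col=0), (row=8, col=6)
  Distance 10: (row=7, col=8), (row=8, col=7)
  Distance 11: (row=8, col=8)
Total reachable: 80 (grid has 80 open cells total)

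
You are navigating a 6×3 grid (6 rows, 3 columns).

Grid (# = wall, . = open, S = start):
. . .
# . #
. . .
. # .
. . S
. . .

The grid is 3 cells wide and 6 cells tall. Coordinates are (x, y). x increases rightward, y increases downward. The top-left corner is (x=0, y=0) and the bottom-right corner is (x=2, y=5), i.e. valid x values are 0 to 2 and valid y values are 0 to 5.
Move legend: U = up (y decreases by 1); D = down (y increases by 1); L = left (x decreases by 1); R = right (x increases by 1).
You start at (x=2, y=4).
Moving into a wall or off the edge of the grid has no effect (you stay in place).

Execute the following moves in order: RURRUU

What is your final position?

Start: (x=2, y=4)
  R (right): blocked, stay at (x=2, y=4)
  U (up): (x=2, y=4) -> (x=2, y=3)
  R (right): blocked, stay at (x=2, y=3)
  R (right): blocked, stay at (x=2, y=3)
  U (up): (x=2, y=3) -> (x=2, y=2)
  U (up): blocked, stay at (x=2, y=2)
Final: (x=2, y=2)

Answer: Final position: (x=2, y=2)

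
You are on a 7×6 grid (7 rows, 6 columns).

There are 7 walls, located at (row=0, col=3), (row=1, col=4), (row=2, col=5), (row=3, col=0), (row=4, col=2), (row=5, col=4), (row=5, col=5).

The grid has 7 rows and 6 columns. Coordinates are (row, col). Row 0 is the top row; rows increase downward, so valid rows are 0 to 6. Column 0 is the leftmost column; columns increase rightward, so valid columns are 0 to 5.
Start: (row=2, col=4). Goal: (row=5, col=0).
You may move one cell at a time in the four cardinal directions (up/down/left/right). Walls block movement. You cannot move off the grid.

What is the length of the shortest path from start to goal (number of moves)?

BFS from (row=2, col=4) until reaching (row=5, col=0):
  Distance 0: (row=2, col=4)
  Distance 1: (row=2, col=3), (row=3, col=4)
  Distance 2: (row=1, col=3), (row=2, col=2), (row=3, col=3), (row=3, col=5), (row=4, col=4)
  Distance 3: (row=1, col=2), (row=2, col=1), (row=3, col=2), (row=4, col=3), (row=4, col=5)
  Distance 4: (row=0, col=2), (row=1, col=1), (row=2, col=0), (row=3, col=1), (row=5, col=3)
  Distance 5: (row=0, col=1), (row=1, col=0), (row=4, col=1), (row=5, col=2), (row=6, col=3)
  Distance 6: (row=0, col=0), (row=4, col=0), (row=5, col=1), (row=6, col=2), (row=6, col=4)
  Distance 7: (row=5, col=0), (row=6, col=1), (row=6, col=5)  <- goal reached here
One shortest path (7 moves): (row=2, col=4) -> (row=2, col=3) -> (row=2, col=2) -> (row=2, col=1) -> (row=3, col=1) -> (row=4, col=1) -> (row=4, col=0) -> (row=5, col=0)

Answer: Shortest path length: 7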